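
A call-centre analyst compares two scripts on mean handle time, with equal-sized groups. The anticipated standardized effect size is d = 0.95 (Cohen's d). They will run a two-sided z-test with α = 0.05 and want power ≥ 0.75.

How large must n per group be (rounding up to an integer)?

For power 0.75 need Φ(δ − z_{0.025}) = 0.75, so δ = z_{0.025} + z_{0.25} = 1.960 + 0.674 = 2.634.
(The Φ(−δ − z_{α/2}) term is vanishingly small for δ > 0 and is dropped in the standard sample-size formula.)
δ = d·√(n/2) ⇒ n = 2(δ/d)² = 2 × (2.634 / 0.95)² = 15.38.
Round up to the next whole unit.

n = 16 per group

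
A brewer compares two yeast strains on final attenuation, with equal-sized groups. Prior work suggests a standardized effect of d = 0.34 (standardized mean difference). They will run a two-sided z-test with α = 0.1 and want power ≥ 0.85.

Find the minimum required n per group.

Set Φ(δ − 1.645) = 0.85; then δ − 1.645 = Φ⁻¹(0.85) = 1.036, giving δ = 2.681.
(The Φ(−δ − z_{α/2}) term is vanishingly small for δ > 0 and is dropped in the standard sample-size formula.)
δ = d·√(n/2) ⇒ n = 2(δ/d)² = 2 × (2.681 / 0.34)² = 124.38.
Round up to the next whole unit.

n = 125 per group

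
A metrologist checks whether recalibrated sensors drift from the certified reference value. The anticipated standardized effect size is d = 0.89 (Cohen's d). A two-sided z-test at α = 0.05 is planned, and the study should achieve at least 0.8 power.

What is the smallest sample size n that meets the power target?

For power 0.8 need Φ(δ − z_{0.025}) = 0.8, so δ = z_{0.025} + z_{0.20} = 1.960 + 0.842 = 2.802.
(The Φ(−δ − z_{α/2}) term is vanishingly small for δ > 0 and is dropped in the standard sample-size formula.)
δ = d·√n ⇒ n = (δ/d)² = (2.802 / 0.89)² = 9.91.
Rounding up, n = 10.

n = 10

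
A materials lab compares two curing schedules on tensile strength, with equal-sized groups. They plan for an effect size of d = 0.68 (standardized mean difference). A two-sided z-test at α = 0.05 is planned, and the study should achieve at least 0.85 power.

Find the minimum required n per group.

n = 39 per group

For power 0.85 need Φ(δ − z_{0.025}) = 0.85, so δ = z_{0.025} + z_{0.15} = 1.960 + 1.036 = 2.996.
(The Φ(−δ − z_{α/2}) term is vanishingly small for δ > 0 and is dropped in the standard sample-size formula.)
δ = d·√(n/2) ⇒ n = 2(δ/d)² = 2 × (2.996 / 0.68)² = 38.83.
Rounding up, n = 39 per group.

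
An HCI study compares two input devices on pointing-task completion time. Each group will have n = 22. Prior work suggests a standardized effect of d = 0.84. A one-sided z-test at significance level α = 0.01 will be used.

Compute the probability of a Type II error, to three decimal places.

β ≈ 0.323

Noncentrality parameter: δ = d·√(n/2) = 0.84 × √(22/2) = 2.7860
Critical value for a one-sided test at α = 0.01: z_α = 2.326.
Power = Φ(δ − 2.326) = Φ(0.460) = 0.6771.
Type II error: β = 1 − power = 1 − 0.6771 = 0.3229.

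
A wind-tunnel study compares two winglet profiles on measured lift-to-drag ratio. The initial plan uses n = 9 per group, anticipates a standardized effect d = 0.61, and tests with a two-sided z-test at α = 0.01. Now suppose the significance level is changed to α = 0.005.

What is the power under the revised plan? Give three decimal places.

δ = d·√(n/2) = 0.61 × √(9/2) = 1.2940 (unchanged). New critical value: z_{0.0025} = 2.807.
Revised power = Φ(δ − 2.807) + Φ(−δ − 2.807) = Φ(-1.513) + Φ(-4.101) = 0.0651 + 0.0000 = 0.0652.

Power ≈ 0.065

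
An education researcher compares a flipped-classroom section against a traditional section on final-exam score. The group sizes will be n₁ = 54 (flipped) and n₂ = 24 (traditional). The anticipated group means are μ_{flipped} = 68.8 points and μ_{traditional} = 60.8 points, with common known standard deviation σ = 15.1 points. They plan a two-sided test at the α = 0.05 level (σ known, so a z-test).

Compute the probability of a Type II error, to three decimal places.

β ≈ 0.421

Standardized effect: d = |μ_{flipped} − μ_{traditional}| / σ = |68.8 − 60.8| / 15.1 = 0.5298
Noncentrality parameter: δ = d / √(1/n₁ + 1/n₂) = 0.5298 / √(1/54 + 1/24) = 2.1596
Critical value for a two-sided test at α = 0.05: z_{α/2} = 1.960.
Power = Φ(δ − 1.960) + Φ(−δ − 1.960) = Φ(0.200) + Φ(-4.120) = 0.5791 + 0.0000 = 0.5791.
Type II error: β = 1 − power = 1 − 0.5791 = 0.4209.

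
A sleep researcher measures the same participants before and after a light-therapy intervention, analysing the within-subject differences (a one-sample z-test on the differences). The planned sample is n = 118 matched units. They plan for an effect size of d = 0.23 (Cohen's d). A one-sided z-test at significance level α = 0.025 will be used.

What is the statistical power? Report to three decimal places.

Power ≈ 0.705

Noncentrality parameter: δ = d·√n = 0.23 × √118 = 2.4984
Critical value for a one-sided test at α = 0.025: z_α = 1.960.
Power = Φ(δ − 1.960) = Φ(0.538) = 0.7049.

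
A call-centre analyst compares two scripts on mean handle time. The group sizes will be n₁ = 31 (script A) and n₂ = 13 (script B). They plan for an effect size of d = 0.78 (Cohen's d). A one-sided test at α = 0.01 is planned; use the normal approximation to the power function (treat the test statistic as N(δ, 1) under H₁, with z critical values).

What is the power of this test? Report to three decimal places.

Noncentrality parameter: δ = d / √(1/n₁ + 1/n₂) = 0.78 / √(1/31 + 1/13) = 2.3606
One-sided α = 0.01 → critical value z_{0.01} = 2.326.
Power = P(Z > 2.326 − δ) = Φ(0.034) = 0.5137.

Power ≈ 0.514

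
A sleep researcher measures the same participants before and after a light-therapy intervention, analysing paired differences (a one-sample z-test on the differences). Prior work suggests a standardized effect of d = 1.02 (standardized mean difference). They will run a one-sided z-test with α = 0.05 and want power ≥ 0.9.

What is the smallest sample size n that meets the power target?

Set Φ(δ − 1.645) = 0.9; then δ − 1.645 = Φ⁻¹(0.9) = 1.282, giving δ = 2.926.
δ = d·√n ⇒ n = (δ/d)² = (2.926 / 1.02)² = 8.23.
Round up to the next whole unit.

n = 9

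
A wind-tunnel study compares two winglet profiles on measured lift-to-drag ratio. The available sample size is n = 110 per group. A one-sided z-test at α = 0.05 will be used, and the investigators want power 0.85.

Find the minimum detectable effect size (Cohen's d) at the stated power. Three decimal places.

Need Φ(δ − 1.645) = 0.85, so δ = 1.645 + 1.036 = 2.681.
δ = d·√(n/2) ⇒ d = δ/√(n/2) = 2.681/√(110/2) = 0.3615.

d ≈ 0.362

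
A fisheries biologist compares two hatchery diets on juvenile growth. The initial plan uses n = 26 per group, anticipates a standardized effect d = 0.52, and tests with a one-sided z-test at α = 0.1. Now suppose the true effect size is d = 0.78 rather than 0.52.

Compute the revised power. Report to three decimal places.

With d = 0.78: δ = d·√(n/2) = 0.78 × √(26/2) = 2.8123. Critical value z_{0.1} = 1.282.
Revised power = P(Z > 1.282 − δ) = Φ(1.531) = 0.9371.

Power ≈ 0.937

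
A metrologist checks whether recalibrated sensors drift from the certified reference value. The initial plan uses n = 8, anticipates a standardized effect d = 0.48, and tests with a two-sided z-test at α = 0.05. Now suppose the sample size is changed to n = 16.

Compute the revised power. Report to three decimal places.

With n = 16: δ = d·√n = 0.48 × √16 = 1.9200. Critical value z_{0.025} = 1.960.
Revised power = Φ(δ − 1.960) + Φ(−δ − 1.960) = Φ(-0.040) + Φ(-3.880) = 0.4841 + 0.0001 = 0.4841.

Power ≈ 0.484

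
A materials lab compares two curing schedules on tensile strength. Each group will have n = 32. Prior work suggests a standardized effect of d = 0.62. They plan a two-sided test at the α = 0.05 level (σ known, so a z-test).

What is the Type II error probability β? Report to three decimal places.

Noncentrality parameter: δ = d·√(n/2) = 0.62 × √(32/2) = 2.4800
Two-sided α = 0.05 → critical value z_{0.025} = 1.960.
Power = Φ(δ − 1.960) + Φ(−δ − 1.960) = Φ(0.520) + Φ(-4.440) = 0.6985 + 0.0000 = 0.6985.
Type II error: β = 1 − power = 1 − 0.6985 = 0.3015.

β ≈ 0.302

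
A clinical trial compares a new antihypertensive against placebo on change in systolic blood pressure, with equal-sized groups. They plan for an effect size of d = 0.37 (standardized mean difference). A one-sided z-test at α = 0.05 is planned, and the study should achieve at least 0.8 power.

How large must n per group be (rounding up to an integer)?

n = 91 per group

For power 0.8 need Φ(δ − z_{0.05}) = 0.8, so δ = z_{0.05} + z_{0.20} = 1.645 + 0.842 = 2.486.
δ = d·√(n/2) ⇒ n = 2(δ/d)² = 2 × (2.486 / 0.37)² = 90.32.
Round up to the next whole unit.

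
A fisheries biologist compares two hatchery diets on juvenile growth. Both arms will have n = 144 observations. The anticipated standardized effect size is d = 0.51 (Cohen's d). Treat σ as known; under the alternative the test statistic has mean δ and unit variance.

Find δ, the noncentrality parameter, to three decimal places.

δ ≈ 4.327

δ = d·√(n/2) = 0.51 × √(144/2) = 4.3275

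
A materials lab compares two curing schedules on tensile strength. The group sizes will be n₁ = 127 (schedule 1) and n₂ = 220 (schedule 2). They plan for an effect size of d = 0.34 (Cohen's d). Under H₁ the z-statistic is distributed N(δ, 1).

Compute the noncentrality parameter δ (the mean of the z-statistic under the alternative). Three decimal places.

The noncentrality parameter scales effect size by the design's sample-size factor: δ = d / √(1/n₁ + 1/n₂) = 0.34 / √(1/127 + 1/220) = 3.0509

δ ≈ 3.051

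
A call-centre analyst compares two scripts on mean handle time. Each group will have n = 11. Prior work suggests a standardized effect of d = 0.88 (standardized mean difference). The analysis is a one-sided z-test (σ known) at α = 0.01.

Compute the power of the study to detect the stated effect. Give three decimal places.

Power ≈ 0.396

Noncentrality parameter: δ = d·√(n/2) = 0.88 × √(11/2) = 2.0638
One-sided α = 0.01 → critical value z_{0.01} = 2.326.
Power = Φ(δ − 2.326) = Φ(-0.263) = 0.3964.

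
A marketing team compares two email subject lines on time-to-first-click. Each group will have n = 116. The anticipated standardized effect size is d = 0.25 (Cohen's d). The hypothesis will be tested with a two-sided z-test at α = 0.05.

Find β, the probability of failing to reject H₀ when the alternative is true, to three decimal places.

Noncentrality parameter: δ = d·√(n/2) = 0.25 × √(116/2) = 1.9039
Two-sided α = 0.05 → critical value z_{0.025} = 1.960.
Power = Φ(δ − 1.960) + Φ(−δ − 1.960) = Φ(-0.056) + Φ(-3.864) = 0.4777 + 0.0001 = 0.4777.
Type II error: β = 1 − power = 1 − 0.4777 = 0.5223.

β ≈ 0.522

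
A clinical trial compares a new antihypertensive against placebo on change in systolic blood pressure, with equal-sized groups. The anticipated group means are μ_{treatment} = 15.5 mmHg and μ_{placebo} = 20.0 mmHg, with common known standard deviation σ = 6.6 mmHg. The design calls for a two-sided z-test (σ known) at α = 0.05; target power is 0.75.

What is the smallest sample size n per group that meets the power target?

Standardized effect: d = |μ_{treatment} − μ_{placebo}| / σ = |15.5 − 20.0| / 6.6 = 0.6818
For power 0.75 need Φ(δ − z_{0.025}) = 0.75, so δ = z_{0.025} + z_{0.25} = 1.960 + 0.674 = 2.634.
(For δ > 0 the lower-tail rejection region contributes negligibly to power, so the one-term inversion is standard.)
δ = d·√(n/2) ⇒ n = 2(δ/d)² = 2 × (2.634 / 0.6818)² = 29.86.
Round up to the next whole unit.

n = 30 per group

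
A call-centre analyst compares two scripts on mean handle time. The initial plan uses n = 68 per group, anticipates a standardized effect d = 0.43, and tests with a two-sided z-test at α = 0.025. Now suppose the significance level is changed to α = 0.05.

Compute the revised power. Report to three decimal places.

Power ≈ 0.708

δ = d·√(n/2) = 0.43 × √(68/2) = 2.5073 (unchanged). New critical value: z_{0.025} = 1.960.
Revised power = Φ(δ − 1.960) + Φ(−δ − 1.960) = Φ(0.547) + Φ(-4.467) = 0.7079 + 0.0000 = 0.7079.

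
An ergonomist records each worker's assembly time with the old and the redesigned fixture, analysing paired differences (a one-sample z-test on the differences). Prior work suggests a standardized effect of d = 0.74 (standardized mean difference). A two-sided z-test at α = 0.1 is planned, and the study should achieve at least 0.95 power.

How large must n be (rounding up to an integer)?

For power 0.95 need Φ(δ − z_{0.05}) = 0.95, so δ = z_{0.05} + z_{0.05} = 1.645 + 1.645 = 3.290.
(For δ > 0 the lower-tail rejection region contributes negligibly to power, so the one-term inversion is standard.)
δ = d·√n ⇒ n = (δ/d)² = (3.290 / 0.74)² = 19.76.
Rounding up, n = 20.

n = 20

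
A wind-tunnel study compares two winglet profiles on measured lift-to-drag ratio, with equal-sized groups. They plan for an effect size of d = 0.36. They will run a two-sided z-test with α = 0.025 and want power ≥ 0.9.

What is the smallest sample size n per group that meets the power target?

Set Φ(δ − 2.241) = 0.9; then δ − 2.241 = Φ⁻¹(0.9) = 1.282, giving δ = 3.523.
(For δ > 0 the lower-tail rejection region contributes negligibly to power, so the one-term inversion is standard.)
δ = d·√(n/2) ⇒ n = 2(δ/d)² = 2 × (3.523 / 0.36)² = 191.53.
Round up to the next whole unit.

n = 192 per group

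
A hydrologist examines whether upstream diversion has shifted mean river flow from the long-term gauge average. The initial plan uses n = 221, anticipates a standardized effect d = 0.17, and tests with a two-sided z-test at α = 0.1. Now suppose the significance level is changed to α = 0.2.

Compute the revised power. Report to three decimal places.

δ = d·√n = 0.17 × √221 = 2.5272 (unchanged). New critical value: z_{0.1} = 1.282.
Revised power = Φ(δ − 1.282) + Φ(−δ − 1.282) = Φ(1.246) + Φ(-3.809) = 0.8936 + 0.0001 = 0.8936.

Power ≈ 0.894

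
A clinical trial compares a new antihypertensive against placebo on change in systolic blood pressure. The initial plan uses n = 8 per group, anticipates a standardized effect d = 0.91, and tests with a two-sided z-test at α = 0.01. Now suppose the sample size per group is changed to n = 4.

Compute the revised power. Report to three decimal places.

Power ≈ 0.099

With n = 4 per group: δ = d·√(n/2) = 0.91 × √(4/2) = 1.2869. Critical value z_{0.005} = 2.576.
Revised power = Φ(δ − 2.576) + Φ(−δ − 2.576) = Φ(-1.289) + Φ(-3.863) = 0.0987 + 0.0001 = 0.0988.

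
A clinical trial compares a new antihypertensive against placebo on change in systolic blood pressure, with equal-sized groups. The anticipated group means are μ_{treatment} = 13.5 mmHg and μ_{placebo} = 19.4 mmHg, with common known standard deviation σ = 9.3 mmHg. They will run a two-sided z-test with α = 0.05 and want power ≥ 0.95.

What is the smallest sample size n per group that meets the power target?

Standardized effect: d = |μ_{treatment} − μ_{placebo}| / σ = |13.5 − 19.4| / 9.3 = 0.6344
Set Φ(δ − 1.960) = 0.95; then δ − 1.960 = Φ⁻¹(0.95) = 1.645, giving δ = 3.605.
(For δ > 0 the lower-tail rejection region contributes negligibly to power, so the one-term inversion is standard.)
δ = d·√(n/2) ⇒ n = 2(δ/d)² = 2 × (3.605 / 0.6344)² = 64.57.
Round up to the next whole unit.

n = 65 per group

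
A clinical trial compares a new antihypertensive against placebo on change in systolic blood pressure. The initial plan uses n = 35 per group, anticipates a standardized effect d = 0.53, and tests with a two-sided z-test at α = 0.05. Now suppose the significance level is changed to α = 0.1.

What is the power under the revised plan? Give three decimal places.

δ = d·√(n/2) = 0.53 × √(35/2) = 2.2171 (unchanged). New critical value: z_{0.05} = 1.645.
Revised power = Φ(δ − 1.645) + Φ(−δ − 1.645) = Φ(0.572) + Φ(-3.862) = 0.7164 + 0.0001 = 0.7165.

Power ≈ 0.716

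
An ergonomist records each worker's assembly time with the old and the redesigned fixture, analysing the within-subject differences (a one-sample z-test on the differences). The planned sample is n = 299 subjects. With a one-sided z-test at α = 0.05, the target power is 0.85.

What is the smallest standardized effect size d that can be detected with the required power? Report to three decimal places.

Need Φ(δ − 1.645) = 0.85, so δ = 1.645 + 1.036 = 2.681.
δ = d·√n ⇒ d = δ/√n = 2.681/√299 = 0.1551.

d ≈ 0.155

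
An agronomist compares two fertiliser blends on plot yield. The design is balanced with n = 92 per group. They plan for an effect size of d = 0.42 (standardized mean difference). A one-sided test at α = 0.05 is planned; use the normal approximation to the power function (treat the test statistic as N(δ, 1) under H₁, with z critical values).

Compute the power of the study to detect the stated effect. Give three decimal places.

Power ≈ 0.886

Noncentrality parameter: δ = d·√(n/2) = 0.42 × √(92/2) = 2.8486
Critical value for a one-sided test at α = 0.05: z_α = 1.645.
Power = P(Z > 1.645 − δ) = Φ(1.204) = 0.8857.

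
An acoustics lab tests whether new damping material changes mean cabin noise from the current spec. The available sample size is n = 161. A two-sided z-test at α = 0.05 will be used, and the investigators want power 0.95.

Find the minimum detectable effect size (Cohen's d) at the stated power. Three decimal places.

Need Φ(δ − 1.960) = 0.95, so δ = 1.960 + 1.645 = 3.605.
(The second rejection-region term Φ(−δ − z_{α/2}) is negligible and dropped.)
δ = d·√n ⇒ d = δ/√n = 3.605/√161 = 0.2841.

d ≈ 0.284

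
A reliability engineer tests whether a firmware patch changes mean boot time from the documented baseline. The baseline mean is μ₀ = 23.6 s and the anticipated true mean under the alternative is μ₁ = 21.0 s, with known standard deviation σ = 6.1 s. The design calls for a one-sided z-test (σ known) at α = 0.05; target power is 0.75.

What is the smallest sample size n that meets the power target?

n = 30

Standardized effect: d = |μ₁ − μ₀| / σ = |21.0 − 23.6| / 6.1 = 0.4262
Set Φ(δ − 1.645) = 0.75; then δ − 1.645 = Φ⁻¹(0.75) = 0.674, giving δ = 2.319.
δ = d·√n ⇒ n = (δ/d)² = (2.319 / 0.4262)² = 29.61.
Round up to the next whole unit.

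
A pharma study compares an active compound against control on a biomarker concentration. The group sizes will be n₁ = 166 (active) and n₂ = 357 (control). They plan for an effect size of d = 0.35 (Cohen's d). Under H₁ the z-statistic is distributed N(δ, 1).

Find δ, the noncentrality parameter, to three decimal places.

δ ≈ 3.726

The noncentrality parameter scales effect size by the design's sample-size factor: δ = d / √(1/n₁ + 1/n₂) = 0.35 / √(1/166 + 1/357) = 3.7257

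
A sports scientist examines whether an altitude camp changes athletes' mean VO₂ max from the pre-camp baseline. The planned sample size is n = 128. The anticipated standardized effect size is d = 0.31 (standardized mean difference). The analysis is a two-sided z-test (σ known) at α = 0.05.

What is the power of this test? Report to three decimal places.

Power ≈ 0.939

Noncentrality parameter: δ = d·√n = 0.31 × √128 = 3.5072
Two-sided α = 0.05 → critical value z_{0.025} = 1.960.
Power = Φ(δ − 1.960) + Φ(−δ − 1.960) = Φ(1.547) + Φ(-5.467) = 0.9391 + 0.0000 = 0.9391.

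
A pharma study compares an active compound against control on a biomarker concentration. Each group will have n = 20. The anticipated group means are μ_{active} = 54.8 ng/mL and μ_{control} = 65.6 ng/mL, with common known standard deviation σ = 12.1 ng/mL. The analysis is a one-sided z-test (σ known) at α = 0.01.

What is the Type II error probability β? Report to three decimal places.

β ≈ 0.310

Standardized effect: d = |μ_{active} − μ_{control}| / σ = |54.8 − 65.6| / 12.1 = 0.8926
Noncentrality parameter: δ = d·√(n/2) = 0.8926 × √(20/2) = 2.8225
Critical value for a one-sided test at α = 0.01: z_α = 2.326.
Power = P(Z > 2.326 − δ) = Φ(0.496) = 0.6901.
Type II error: β = 1 − power = 1 − 0.6901 = 0.3099.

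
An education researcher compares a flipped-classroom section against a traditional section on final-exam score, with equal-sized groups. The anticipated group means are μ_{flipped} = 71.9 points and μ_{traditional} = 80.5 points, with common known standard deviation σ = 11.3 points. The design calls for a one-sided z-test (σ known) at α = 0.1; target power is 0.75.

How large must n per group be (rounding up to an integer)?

n = 14 per group

Standardized effect: d = |μ_{flipped} − μ_{traditional}| / σ = |71.9 − 80.5| / 11.3 = 0.7611
Set Φ(δ − 1.282) = 0.75; then δ − 1.282 = Φ⁻¹(0.75) = 0.674, giving δ = 1.956.
δ = d·√(n/2) ⇒ n = 2(δ/d)² = 2 × (1.956 / 0.7611)² = 13.21.
Round up to the next whole unit.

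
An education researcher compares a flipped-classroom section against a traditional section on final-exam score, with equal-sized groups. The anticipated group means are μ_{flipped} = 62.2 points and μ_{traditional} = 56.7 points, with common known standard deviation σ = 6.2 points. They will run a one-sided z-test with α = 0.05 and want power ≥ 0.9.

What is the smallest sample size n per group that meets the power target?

n = 22 per group

Standardized effect: d = |μ_{flipped} − μ_{traditional}| / σ = |62.2 − 56.7| / 6.2 = 0.8871
Set Φ(δ − 1.645) = 0.9; then δ − 1.645 = Φ⁻¹(0.9) = 1.282, giving δ = 2.926.
δ = d·√(n/2) ⇒ n = 2(δ/d)² = 2 × (2.926 / 0.8871)² = 21.76.
Rounding up, n = 22 per group.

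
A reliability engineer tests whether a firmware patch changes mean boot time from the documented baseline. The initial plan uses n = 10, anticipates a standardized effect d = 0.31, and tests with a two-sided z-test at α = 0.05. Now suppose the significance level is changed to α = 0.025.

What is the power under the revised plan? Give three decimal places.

Power ≈ 0.104

δ = d·√n = 0.31 × √10 = 0.9803 (unchanged). New critical value: z_{0.0125} = 2.241.
Revised power = Φ(δ − 2.241) + Φ(−δ − 2.241) = Φ(-1.261) + Φ(-3.222) = 0.1036 + 0.0006 = 0.1043.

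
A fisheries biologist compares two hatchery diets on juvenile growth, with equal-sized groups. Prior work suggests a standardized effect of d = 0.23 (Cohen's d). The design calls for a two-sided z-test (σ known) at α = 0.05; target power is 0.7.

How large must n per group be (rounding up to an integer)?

n = 234 per group

Set Φ(δ − 1.960) = 0.7; then δ − 1.960 = Φ⁻¹(0.7) = 0.524, giving δ = 2.484.
(For δ > 0 the lower-tail rejection region contributes negligibly to power, so the one-term inversion is standard.)
δ = d·√(n/2) ⇒ n = 2(δ/d)² = 2 × (2.484 / 0.23)² = 233.35.
Rounding up, n = 234 per group.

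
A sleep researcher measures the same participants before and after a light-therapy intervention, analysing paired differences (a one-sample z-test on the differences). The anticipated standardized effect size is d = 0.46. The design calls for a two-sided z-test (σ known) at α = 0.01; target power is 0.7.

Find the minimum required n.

n = 46

For power 0.7 need Φ(δ − z_{0.005}) = 0.7, so δ = z_{0.005} + z_{0.30} = 2.576 + 0.524 = 3.100.
(Ignoring the negligible lower-tail rejection probability gives the usual closed-form inversion.)
δ = d·√n ⇒ n = (δ/d)² = (3.100 / 0.46)² = 45.42.
Rounding up, n = 46.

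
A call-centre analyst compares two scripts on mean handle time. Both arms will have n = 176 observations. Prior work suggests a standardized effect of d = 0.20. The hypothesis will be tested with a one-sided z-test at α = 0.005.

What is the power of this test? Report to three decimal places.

Noncentrality parameter: δ = d·√(n/2) = 0.20 × √(176/2) = 1.8762
One-sided α = 0.005 → critical value z_{0.005} = 2.576.
Power = P(Z > 2.576 − δ) = Φ(-0.700) = 0.2421.

Power ≈ 0.242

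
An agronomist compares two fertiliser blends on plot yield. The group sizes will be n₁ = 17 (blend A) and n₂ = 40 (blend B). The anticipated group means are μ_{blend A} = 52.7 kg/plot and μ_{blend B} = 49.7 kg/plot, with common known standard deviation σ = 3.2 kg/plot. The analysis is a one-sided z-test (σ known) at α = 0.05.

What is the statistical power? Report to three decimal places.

Standardized effect: d = |μ_{blend A} − μ_{blend B}| / σ = |52.7 − 49.7| / 3.2 = 0.9375
Noncentrality parameter: δ = d / √(1/n₁ + 1/n₂) = 0.9375 / √(1/17 + 1/40) = 3.2381
One-sided α = 0.05 → critical value z_{0.05} = 1.645.
Power = P(Z > 1.645 − δ) = Φ(1.593) = 0.9444.

Power ≈ 0.944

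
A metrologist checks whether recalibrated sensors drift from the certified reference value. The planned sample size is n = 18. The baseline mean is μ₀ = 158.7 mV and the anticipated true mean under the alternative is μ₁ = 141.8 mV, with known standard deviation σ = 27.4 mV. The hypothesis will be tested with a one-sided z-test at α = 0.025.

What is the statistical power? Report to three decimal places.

Power ≈ 0.744

Standardized effect: d = |μ₁ − μ₀| / σ = |141.8 − 158.7| / 27.4 = 0.6168
Noncentrality parameter: δ = d·√n = 0.6168 × √18 = 2.6168
One-sided α = 0.025 → critical value z_{0.025} = 1.960.
Power = P(Z > 1.960 − δ) = Φ(0.657) = 0.7444.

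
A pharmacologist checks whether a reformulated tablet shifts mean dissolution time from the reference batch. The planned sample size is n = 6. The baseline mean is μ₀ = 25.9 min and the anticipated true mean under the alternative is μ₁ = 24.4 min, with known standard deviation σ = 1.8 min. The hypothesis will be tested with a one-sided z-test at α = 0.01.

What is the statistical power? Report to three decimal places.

Standardized effect: d = |μ₁ − μ₀| / σ = |24.4 − 25.9| / 1.8 = 0.8333
Noncentrality parameter: δ = d·√n = 0.8333 × √6 = 2.0412
One-sided α = 0.01 → critical value z_{0.01} = 2.326.
Power = P(Z > 2.326 − δ) = Φ(-0.285) = 0.3878.

Power ≈ 0.388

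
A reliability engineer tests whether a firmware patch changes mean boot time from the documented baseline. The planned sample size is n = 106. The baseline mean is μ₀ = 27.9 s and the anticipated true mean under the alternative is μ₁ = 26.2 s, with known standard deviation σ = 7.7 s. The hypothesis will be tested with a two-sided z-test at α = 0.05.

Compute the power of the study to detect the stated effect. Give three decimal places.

Standardized effect: d = |μ₁ − μ₀| / σ = |26.2 − 27.9| / 7.7 = 0.2208
Noncentrality parameter: δ = d·√n = 0.2208 × √106 = 2.2731
Critical value for a two-sided test at α = 0.05: z_{α/2} = 1.960.
Power = Φ(δ − 1.960) + Φ(−δ − 1.960) = Φ(0.313) + Φ(-4.233) = 0.6229 + 0.0000 = 0.6229.

Power ≈ 0.623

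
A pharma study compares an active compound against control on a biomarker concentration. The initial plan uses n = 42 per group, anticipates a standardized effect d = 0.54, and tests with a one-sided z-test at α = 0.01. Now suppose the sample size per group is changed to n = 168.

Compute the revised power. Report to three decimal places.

Power ≈ 0.996

With n = 168 per group: δ = d·√(n/2) = 0.54 × √(168/2) = 4.9492. Critical value z_{0.01} = 2.326.
Revised power = Φ(δ − 2.326) = Φ(2.623) = 0.9956.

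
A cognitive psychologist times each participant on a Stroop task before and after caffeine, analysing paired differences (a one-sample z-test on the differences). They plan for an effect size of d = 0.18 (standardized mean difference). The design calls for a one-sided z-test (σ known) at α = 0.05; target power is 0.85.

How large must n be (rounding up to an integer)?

Set Φ(δ − 1.645) = 0.85; then δ − 1.645 = Φ⁻¹(0.85) = 1.036, giving δ = 2.681.
δ = d·√n ⇒ n = (δ/d)² = (2.681 / 0.18)² = 221.89.
Rounding up, n = 222.

n = 222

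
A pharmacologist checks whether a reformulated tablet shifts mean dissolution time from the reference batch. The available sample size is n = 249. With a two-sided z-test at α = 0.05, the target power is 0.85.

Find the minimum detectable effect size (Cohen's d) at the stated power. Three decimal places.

Required noncentrality: δ = z_{0.025} + z_{0.15} = 1.960 + 1.036 = 2.996.
(Lower-tail contribution to power is negligible for δ > 0.)
δ = d·√n ⇒ d = δ/√n = 2.996/√249 = 0.1899.

d ≈ 0.190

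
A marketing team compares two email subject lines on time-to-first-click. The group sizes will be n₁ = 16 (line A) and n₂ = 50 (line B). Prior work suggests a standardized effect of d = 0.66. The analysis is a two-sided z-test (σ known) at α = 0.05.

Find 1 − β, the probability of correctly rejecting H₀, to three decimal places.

Power ≈ 0.632

Noncentrality parameter: δ = d / √(1/n₁ + 1/n₂) = 0.66 / √(1/16 + 1/50) = 2.2978
Two-sided α = 0.05 → critical value z_{0.025} = 1.960.
Power = Φ(δ − 1.960) + Φ(−δ − 1.960) = Φ(0.338) + Φ(-4.258) = 0.6323 + 0.0000 = 0.6323.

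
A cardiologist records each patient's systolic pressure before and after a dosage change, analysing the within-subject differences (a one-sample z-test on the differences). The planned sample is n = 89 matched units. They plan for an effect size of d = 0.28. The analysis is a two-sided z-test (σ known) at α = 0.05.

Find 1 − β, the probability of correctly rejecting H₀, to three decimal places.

Power ≈ 0.752

Noncentrality parameter: δ = d·√n = 0.28 × √89 = 2.6415
Critical value for a two-sided test at α = 0.05: z_{α/2} = 1.960.
Power = Φ(δ − 1.960) + Φ(−δ − 1.960) = Φ(0.682) + Φ(-4.601) = 0.7522 + 0.0000 = 0.7522.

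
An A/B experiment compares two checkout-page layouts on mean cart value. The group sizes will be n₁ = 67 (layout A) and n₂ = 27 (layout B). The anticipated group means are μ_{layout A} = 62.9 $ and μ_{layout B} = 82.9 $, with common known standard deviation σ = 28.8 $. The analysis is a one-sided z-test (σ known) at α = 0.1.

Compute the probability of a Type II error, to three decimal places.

β ≈ 0.039

Standardized effect: d = |μ_{layout A} − μ_{layout B}| / σ = |62.9 − 82.9| / 28.8 = 0.6944
Noncentrality parameter: δ = d / √(1/n₁ + 1/n₂) = 0.6944 / √(1/67 + 1/27) = 3.0464
Critical value for a one-sided test at α = 0.1: z_α = 1.282.
Power = P(Z > 1.282 − δ) = Φ(1.765) = 0.9612.
Type II error: β = 1 − power = 1 − 0.9612 = 0.0388.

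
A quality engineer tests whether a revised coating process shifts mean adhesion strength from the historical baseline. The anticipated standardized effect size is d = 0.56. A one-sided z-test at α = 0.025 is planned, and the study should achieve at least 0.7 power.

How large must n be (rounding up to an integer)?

n = 20

For power 0.7 need Φ(δ − z_{0.025}) = 0.7, so δ = z_{0.025} + z_{0.30} = 1.960 + 0.524 = 2.484.
δ = d·√n ⇒ n = (δ/d)² = (2.484 / 0.56)² = 19.68.
Round up to the next whole unit.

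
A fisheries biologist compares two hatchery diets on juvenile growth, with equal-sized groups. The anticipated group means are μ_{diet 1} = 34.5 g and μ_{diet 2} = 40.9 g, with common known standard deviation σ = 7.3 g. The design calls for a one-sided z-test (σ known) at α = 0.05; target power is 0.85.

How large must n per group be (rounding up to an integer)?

Standardized effect: d = |μ_{diet 1} − μ_{diet 2}| / σ = |34.5 − 40.9| / 7.3 = 0.8767
Set Φ(δ − 1.645) = 0.85; then δ − 1.645 = Φ⁻¹(0.85) = 1.036, giving δ = 2.681.
δ = d·√(n/2) ⇒ n = 2(δ/d)² = 2 × (2.681 / 0.8767)² = 18.71.
Rounding up, n = 19 per group.

n = 19 per group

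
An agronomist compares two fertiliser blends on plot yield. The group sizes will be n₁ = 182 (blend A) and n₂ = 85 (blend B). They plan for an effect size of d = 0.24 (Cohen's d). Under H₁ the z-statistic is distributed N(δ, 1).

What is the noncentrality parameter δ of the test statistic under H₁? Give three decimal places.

δ = d / √(1/n₁ + 1/n₂) = 0.24 / √(1/182 + 1/85) = 1.8268

δ ≈ 1.827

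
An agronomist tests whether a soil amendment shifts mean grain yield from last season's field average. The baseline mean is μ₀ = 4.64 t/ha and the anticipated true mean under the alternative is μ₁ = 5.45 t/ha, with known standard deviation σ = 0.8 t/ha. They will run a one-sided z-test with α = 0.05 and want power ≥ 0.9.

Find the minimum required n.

n = 9

Standardized effect: d = |μ₁ − μ₀| / σ = |5.45 − 4.64| / 0.8 = 1.0125
Set Φ(δ − 1.645) = 0.9; then δ − 1.645 = Φ⁻¹(0.9) = 1.282, giving δ = 2.926.
δ = d·√n ⇒ n = (δ/d)² = (2.926 / 1.0125)² = 8.35.
Round up to the next whole unit.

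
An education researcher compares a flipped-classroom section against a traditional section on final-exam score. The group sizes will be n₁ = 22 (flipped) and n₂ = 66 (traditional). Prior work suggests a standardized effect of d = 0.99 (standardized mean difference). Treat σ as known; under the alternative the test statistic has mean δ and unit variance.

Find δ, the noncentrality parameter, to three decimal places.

δ ≈ 4.021

The noncentrality parameter scales effect size by the design's sample-size factor: δ = d / √(1/n₁ + 1/n₂) = 0.99 / √(1/22 + 1/66) = 4.0214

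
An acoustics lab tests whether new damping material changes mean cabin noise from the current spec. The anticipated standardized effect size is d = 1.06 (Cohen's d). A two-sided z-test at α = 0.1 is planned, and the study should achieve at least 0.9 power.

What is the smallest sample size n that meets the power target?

n = 8

Set Φ(δ − 1.645) = 0.9; then δ − 1.645 = Φ⁻¹(0.9) = 1.282, giving δ = 2.926.
(Ignoring the negligible lower-tail rejection probability gives the usual closed-form inversion.)
δ = d·√n ⇒ n = (δ/d)² = (2.926 / 1.06)² = 7.62.
Rounding up, n = 8.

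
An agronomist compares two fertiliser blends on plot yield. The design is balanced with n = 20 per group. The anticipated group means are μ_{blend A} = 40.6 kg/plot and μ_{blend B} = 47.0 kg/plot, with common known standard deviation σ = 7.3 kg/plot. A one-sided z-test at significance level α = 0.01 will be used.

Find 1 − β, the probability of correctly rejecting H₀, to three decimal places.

Power ≈ 0.672

Standardized effect: d = |μ_{blend A} − μ_{blend B}| / σ = |40.6 − 47.0| / 7.3 = 0.8767
Noncentrality parameter: δ = d·√(n/2) = 0.8767 × √(20/2) = 2.7724
Critical value for a one-sided test at α = 0.01: z_α = 2.326.
Power = P(Z > 2.326 − δ) = Φ(0.446) = 0.6722.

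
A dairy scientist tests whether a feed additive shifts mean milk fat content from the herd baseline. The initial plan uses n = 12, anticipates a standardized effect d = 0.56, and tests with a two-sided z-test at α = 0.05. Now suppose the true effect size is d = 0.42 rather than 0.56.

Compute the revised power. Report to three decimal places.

Power ≈ 0.307

With d = 0.42: δ = d·√n = 0.42 × √12 = 1.4549. Critical value z_{0.025} = 1.960.
Revised power = Φ(δ − 1.960) + Φ(−δ − 1.960) = Φ(-0.505) + Φ(-3.415) = 0.3068 + 0.0003 = 0.3071.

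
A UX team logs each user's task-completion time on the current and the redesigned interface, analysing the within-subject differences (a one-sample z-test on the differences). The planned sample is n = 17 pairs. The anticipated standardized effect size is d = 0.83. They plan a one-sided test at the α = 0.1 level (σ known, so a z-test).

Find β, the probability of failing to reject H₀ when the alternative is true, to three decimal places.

β ≈ 0.016

Noncentrality parameter: δ = d·√n = 0.83 × √17 = 3.4222
Critical value for a one-sided test at α = 0.1: z_α = 1.282.
Power = P(Z > 1.282 − δ) = Φ(2.141) = 0.9838.
Type II error: β = 1 − power = 1 − 0.9838 = 0.0162.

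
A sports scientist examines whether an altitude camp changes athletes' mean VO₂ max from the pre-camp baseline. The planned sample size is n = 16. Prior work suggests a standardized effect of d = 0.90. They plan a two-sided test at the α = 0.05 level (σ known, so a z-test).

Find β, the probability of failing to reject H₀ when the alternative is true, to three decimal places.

β ≈ 0.050

Noncentrality parameter: δ = d·√n = 0.90 × √16 = 3.6000
Two-sided α = 0.05 → critical value z_{0.025} = 1.960.
Power = Φ(δ − 1.960) + Φ(−δ − 1.960) = Φ(1.640) + Φ(-5.560) = 0.9495 + 0.0000 = 0.9495.
Type II error: β = 1 − power = 1 − 0.9495 = 0.0505.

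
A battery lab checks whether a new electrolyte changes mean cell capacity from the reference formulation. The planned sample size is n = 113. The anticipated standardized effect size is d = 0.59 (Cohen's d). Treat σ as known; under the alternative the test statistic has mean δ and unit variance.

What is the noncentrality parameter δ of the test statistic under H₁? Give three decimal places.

δ ≈ 6.272

The noncentrality parameter scales effect size by the design's sample-size factor: δ = d·√n = 0.59 × √113 = 6.2718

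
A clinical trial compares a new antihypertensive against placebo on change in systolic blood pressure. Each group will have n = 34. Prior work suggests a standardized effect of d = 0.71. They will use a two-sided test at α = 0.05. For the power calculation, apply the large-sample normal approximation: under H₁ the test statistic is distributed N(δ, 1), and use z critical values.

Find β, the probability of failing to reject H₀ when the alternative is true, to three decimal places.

Noncentrality parameter: δ = d·√(n/2) = 0.71 × √(34/2) = 2.9274
Critical value for a two-sided test at α = 0.05: z_{α/2} = 1.960.
Power = Φ(δ − 1.960) + Φ(−δ − 1.960) = Φ(0.967) + Φ(-4.887) = 0.8333 + 0.0000 = 0.8333.
Type II error: β = 1 − power = 1 − 0.8333 = 0.1667.

β ≈ 0.167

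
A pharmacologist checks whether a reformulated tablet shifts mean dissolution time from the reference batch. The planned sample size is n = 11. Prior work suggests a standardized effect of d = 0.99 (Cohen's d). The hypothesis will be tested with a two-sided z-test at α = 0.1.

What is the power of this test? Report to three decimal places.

Noncentrality parameter: δ = d·√n = 0.99 × √11 = 3.2835
Two-sided α = 0.1 → critical value z_{0.05} = 1.645.
Power = Φ(δ − 1.645) + Φ(−δ − 1.645) = Φ(1.639) + Φ(-4.928) = 0.9494 + 0.0000 = 0.9494.

Power ≈ 0.949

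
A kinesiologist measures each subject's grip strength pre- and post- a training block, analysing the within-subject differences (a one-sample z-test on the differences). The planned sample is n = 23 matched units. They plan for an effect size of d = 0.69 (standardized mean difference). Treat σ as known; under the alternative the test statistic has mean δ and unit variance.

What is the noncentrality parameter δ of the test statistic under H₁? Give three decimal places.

δ ≈ 3.309

The noncentrality parameter scales effect size by the design's sample-size factor: δ = d·√n = 0.69 × √23 = 3.3091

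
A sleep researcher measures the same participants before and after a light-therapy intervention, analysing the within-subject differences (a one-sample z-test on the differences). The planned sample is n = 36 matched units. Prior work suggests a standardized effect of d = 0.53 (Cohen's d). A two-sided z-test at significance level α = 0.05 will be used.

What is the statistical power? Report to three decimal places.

Power ≈ 0.889

Noncentrality parameter: δ = d·√n = 0.53 × √36 = 3.1800
Two-sided α = 0.05 → critical value z_{0.025} = 1.960.
Power = Φ(δ − 1.960) + Φ(−δ − 1.960) = Φ(1.220) + Φ(-5.140) = 0.8888 + 0.0000 = 0.8888.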